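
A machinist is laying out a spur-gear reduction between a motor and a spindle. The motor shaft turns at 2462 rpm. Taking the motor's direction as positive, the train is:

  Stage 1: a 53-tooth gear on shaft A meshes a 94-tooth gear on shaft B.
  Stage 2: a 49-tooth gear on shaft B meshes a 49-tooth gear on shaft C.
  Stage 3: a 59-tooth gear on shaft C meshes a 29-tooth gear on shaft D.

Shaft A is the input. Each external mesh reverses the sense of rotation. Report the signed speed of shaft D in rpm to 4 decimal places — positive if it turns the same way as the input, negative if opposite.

-2824.1651 rpm (opposite to input, |ω| = 2824.1651 rpm)

Stage 1 [53T→94T]: ω = 2462.0000×53/94 = 1388.1489 rpm, dir flips to −; running = −1388.1489
Stage 2 [49T→49T]: ω = 1388.1489×49/49 = 1388.1489 rpm, dir flips to +; running = +1388.1489
Stage 3 [59T→29T]: ω = 1388.1489×59/29 = 2824.1651 rpm, dir flips to −; running = −2824.1651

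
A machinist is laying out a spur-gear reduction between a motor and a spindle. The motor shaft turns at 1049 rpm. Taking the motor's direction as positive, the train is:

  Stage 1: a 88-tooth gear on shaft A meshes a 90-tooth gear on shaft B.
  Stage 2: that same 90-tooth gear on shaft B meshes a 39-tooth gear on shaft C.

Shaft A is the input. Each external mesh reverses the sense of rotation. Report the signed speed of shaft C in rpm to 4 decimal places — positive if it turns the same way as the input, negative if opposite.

Stage 1 [88T→90T]: ω = 1049.0000×88/90 = 1025.6889 rpm, dir flips to −; running = −1025.6889
Stage 2 [90T→39T]: ω = 1025.6889×90/39 = 2366.9744 rpm, dir flips to +; running = +2366.9744

+2366.9744 rpm (same as input, |ω| = 2366.9744 rpm)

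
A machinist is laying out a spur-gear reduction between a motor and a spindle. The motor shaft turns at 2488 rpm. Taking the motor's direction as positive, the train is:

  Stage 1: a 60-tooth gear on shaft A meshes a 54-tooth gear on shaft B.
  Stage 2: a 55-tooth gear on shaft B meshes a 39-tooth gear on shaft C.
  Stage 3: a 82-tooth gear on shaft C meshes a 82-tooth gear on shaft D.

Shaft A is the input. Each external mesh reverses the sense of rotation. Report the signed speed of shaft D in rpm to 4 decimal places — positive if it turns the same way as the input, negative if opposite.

-3898.5755 rpm (opposite to input, |ω| = 3898.5755 rpm)

Stage 1 [60T→54T]: ω = 2488.0000×60/54 = 2764.4444 rpm, dir flips to −; running = −2764.4444
Stage 2 [55T→39T]: ω = 2764.4444×55/39 = 3898.5755 rpm, dir flips to +; running = +3898.5755
Stage 3 [82T→82T]: ω = 3898.5755×82/82 = 3898.5755 rpm, dir flips to −; running = −3898.5755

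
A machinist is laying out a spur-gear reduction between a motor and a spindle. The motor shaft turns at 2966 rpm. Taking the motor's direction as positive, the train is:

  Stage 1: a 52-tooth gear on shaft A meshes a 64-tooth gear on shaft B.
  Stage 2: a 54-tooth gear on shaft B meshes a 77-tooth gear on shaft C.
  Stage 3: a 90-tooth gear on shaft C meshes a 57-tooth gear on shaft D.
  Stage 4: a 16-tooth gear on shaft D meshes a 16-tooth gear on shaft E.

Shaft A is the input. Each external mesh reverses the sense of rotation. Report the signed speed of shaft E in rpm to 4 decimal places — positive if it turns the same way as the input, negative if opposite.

Stage 1 [52T→64T]: ω = 2966.0000×52/64 = 2409.8750 rpm, dir flips to −; running = −2409.8750
Stage 2 [54T→77T]: ω = 2409.8750×54/77 = 1690.0422 rpm, dir flips to +; running = +1690.0422
Stage 3 [90T→57T]: ω = 1690.0422×90/57 = 2668.4877 rpm, dir flips to −; running = −2668.4877
Stage 4 [16T→16T]: ω = 2668.4877×16/16 = 2668.4877 rpm, dir flips to +; running = +2668.4877

+2668.4877 rpm (same as input, |ω| = 2668.4877 rpm)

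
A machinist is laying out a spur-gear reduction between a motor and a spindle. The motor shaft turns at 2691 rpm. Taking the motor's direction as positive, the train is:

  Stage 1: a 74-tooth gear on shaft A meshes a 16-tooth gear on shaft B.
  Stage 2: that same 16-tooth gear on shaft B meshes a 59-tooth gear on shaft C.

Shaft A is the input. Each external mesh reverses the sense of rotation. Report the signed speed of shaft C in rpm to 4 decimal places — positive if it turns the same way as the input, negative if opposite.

Stage 1 [74T→16T]: ω = 2691.0000×74/16 = 12445.8750 rpm, dir flips to −; running = −12445.8750
Stage 2 [16T→59T]: ω = 12445.8750×16/59 = 3375.1525 rpm, dir flips to +; running = +3375.1525

+3375.1525 rpm (same as input, |ω| = 3375.1525 rpm)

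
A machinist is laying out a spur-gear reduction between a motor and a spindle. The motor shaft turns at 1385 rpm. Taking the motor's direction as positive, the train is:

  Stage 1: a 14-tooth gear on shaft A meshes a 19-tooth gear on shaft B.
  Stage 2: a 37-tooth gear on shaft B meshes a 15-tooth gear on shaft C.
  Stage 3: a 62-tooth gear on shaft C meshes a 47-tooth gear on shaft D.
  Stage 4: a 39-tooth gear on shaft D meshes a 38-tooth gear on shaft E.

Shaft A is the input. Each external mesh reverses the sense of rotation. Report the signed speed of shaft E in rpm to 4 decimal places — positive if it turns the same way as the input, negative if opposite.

Stage 1 [14T→19T]: ω = 1385.0000×14/19 = 1020.5263 rpm, dir flips to −; running = −1020.5263
Stage 2 [37T→15T]: ω = 1020.5263×37/15 = 2517.2982 rpm, dir flips to +; running = +2517.2982
Stage 3 [62T→47T]: ω = 2517.2982×62/47 = 3320.6913 rpm, dir flips to −; running = −3320.6913
Stage 4 [39T→38T]: ω = 3320.6913×39/38 = 3408.0779 rpm, dir flips to +; running = +3408.0779

+3408.0779 rpm (same as input, |ω| = 3408.0779 rpm)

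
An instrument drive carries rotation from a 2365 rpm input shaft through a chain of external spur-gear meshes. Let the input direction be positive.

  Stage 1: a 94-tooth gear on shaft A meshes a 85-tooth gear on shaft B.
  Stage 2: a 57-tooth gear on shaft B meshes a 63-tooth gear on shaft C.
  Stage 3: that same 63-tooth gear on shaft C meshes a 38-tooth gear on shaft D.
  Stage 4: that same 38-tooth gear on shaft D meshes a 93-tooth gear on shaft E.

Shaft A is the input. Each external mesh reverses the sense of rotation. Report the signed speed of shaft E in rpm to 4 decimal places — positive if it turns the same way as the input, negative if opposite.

Stage 1 [94T→85T]: ω = 2365.0000×94/85 = 2615.4118 rpm, dir flips to −; running = −2615.4118
Stage 2 [57T→63T]: ω = 2615.4118×57/63 = 2366.3249 rpm, dir flips to +; running = +2366.3249
Stage 3 [63T→38T]: ω = 2366.3249×63/38 = 3923.1176 rpm, dir flips to −; running = −3923.1176
Stage 4 [38T→93T]: ω = 3923.1176×38/93 = 1602.9943 rpm, dir flips to +; running = +1602.9943

+1602.9943 rpm (same as input, |ω| = 1602.9943 rpm)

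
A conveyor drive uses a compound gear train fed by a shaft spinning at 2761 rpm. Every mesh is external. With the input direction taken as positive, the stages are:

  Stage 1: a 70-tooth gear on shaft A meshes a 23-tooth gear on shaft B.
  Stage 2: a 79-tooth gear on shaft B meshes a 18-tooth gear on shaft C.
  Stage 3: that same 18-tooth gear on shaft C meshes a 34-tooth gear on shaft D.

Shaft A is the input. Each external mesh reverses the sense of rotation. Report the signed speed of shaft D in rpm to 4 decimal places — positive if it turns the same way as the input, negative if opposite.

Stage 1 [70T→23T]: ω = 2761.0000×70/23 = 8403.0435 rpm, dir flips to −; running = −8403.0435
Stage 2 [79T→18T]: ω = 8403.0435×79/18 = 36880.0242 rpm, dir flips to +; running = +36880.0242
Stage 3 [18T→34T]: ω = 36880.0242×18/34 = 19524.7187 rpm, dir flips to −; running = −19524.7187

-19524.7187 rpm (opposite to input, |ω| = 19524.7187 rpm)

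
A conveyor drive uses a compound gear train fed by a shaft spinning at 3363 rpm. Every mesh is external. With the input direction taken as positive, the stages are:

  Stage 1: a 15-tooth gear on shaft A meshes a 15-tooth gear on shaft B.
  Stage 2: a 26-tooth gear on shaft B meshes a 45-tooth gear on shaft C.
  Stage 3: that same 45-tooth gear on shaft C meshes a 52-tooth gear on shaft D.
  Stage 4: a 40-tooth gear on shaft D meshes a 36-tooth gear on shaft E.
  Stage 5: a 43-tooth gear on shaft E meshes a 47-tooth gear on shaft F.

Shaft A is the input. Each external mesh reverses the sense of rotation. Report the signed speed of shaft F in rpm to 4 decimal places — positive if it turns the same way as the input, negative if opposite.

Stage 1 [15T→15T]: ω = 3363.0000×15/15 = 3363.0000 rpm, dir flips to −; running = −3363.0000
Stage 2 [26T→45T]: ω = 3363.0000×26/45 = 1943.0667 rpm, dir flips to +; running = +1943.0667
Stage 3 [45T→52T]: ω = 1943.0667×45/52 = 1681.5000 rpm, dir flips to −; running = −1681.5000
Stage 4 [40T→36T]: ω = 1681.5000×40/36 = 1868.3333 rpm, dir flips to +; running = +1868.3333
Stage 5 [43T→47T]: ω = 1868.3333×43/47 = 1709.3262 rpm, dir flips to −; running = −1709.3262

-1709.3262 rpm (opposite to input, |ω| = 1709.3262 rpm)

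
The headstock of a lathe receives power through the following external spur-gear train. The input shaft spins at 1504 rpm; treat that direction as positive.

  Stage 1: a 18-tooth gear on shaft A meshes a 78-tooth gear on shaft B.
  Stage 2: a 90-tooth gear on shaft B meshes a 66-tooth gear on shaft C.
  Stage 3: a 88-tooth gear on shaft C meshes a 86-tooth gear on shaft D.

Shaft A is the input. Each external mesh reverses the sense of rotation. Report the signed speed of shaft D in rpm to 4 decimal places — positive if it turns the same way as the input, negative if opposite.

Stage 1 [18T→78T]: ω = 1504.0000×18/78 = 347.0769 rpm, dir flips to −; running = −347.0769
Stage 2 [90T→66T]: ω = 347.0769×90/66 = 473.2867 rpm, dir flips to +; running = +473.2867
Stage 3 [88T→86T]: ω = 473.2867×88/86 = 484.2934 rpm, dir flips to −; running = −484.2934

-484.2934 rpm (opposite to input, |ω| = 484.2934 rpm)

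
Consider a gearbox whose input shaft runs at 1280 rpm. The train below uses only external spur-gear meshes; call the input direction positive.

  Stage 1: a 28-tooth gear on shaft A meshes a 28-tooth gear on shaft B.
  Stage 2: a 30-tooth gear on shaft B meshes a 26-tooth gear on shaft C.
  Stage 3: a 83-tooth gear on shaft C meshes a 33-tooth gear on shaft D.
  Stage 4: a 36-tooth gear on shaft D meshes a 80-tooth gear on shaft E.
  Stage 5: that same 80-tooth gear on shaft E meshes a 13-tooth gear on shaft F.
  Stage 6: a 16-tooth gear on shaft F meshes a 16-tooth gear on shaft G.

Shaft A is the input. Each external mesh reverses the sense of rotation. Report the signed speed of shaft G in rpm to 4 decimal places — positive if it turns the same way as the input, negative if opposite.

+10286.8209 rpm (same as input, |ω| = 10286.8209 rpm)

Stage 1 [28T→28T]: ω = 1280.0000×28/28 = 1280.0000 rpm, dir flips to −; running = −1280.0000
Stage 2 [30T→26T]: ω = 1280.0000×30/26 = 1476.9231 rpm, dir flips to +; running = +1476.9231
Stage 3 [83T→33T]: ω = 1476.9231×83/33 = 3714.6853 rpm, dir flips to −; running = −3714.6853
Stage 4 [36T→80T]: ω = 3714.6853×36/80 = 1671.6084 rpm, dir flips to +; running = +1671.6084
Stage 5 [80T→13T]: ω = 1671.6084×80/13 = 10286.8209 rpm, dir flips to −; running = −10286.8209
Stage 6 [16T→16T]: ω = 10286.8209×16/16 = 10286.8209 rpm, dir flips to +; running = +10286.8209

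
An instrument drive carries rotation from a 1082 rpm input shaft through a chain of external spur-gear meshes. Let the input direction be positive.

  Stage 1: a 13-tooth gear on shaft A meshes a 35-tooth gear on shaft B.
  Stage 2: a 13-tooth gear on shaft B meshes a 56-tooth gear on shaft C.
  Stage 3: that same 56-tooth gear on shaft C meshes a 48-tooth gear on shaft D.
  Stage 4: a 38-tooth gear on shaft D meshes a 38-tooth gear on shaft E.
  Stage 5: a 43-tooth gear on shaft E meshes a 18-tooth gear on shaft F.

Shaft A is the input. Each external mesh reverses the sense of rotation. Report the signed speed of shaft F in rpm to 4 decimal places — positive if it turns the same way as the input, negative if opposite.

-260.0163 rpm (opposite to input, |ω| = 260.0163 rpm)

Stage 1 [13T→35T]: ω = 1082.0000×13/35 = 401.8857 rpm, dir flips to −; running = −401.8857
Stage 2 [13T→56T]: ω = 401.8857×13/56 = 93.2949 rpm, dir flips to +; running = +93.2949
Stage 3 [56T→48T]: ω = 93.2949×56/48 = 108.8440 rpm, dir flips to −; running = −108.8440
Stage 4 [38T→38T]: ω = 108.8440×38/38 = 108.8440 rpm, dir flips to +; running = +108.8440
Stage 5 [43T→18T]: ω = 108.8440×43/18 = 260.0163 rpm, dir flips to −; running = −260.0163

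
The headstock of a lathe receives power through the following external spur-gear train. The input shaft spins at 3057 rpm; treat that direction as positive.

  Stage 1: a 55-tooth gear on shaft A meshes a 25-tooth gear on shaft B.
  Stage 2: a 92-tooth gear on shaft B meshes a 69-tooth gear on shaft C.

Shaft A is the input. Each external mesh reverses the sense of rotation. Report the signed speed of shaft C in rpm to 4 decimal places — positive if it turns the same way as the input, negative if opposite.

+8967.2000 rpm (same as input, |ω| = 8967.2000 rpm)

Stage 1 [55T→25T]: ω = 3057.0000×55/25 = 6725.4000 rpm, dir flips to −; running = −6725.4000
Stage 2 [92T→69T]: ω = 6725.4000×92/69 = 8967.2000 rpm, dir flips to +; running = +8967.2000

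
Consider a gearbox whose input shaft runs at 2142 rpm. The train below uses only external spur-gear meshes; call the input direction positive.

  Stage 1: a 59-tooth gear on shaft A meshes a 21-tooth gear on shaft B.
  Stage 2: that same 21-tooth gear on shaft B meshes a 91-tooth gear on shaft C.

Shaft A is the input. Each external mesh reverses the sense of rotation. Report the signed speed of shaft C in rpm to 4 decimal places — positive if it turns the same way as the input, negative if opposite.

+1388.7692 rpm (same as input, |ω| = 1388.7692 rpm)

Stage 1 [59T→21T]: ω = 2142.0000×59/21 = 6018.0000 rpm, dir flips to −; running = −6018.0000
Stage 2 [21T→91T]: ω = 6018.0000×21/91 = 1388.7692 rpm, dir flips to +; running = +1388.7692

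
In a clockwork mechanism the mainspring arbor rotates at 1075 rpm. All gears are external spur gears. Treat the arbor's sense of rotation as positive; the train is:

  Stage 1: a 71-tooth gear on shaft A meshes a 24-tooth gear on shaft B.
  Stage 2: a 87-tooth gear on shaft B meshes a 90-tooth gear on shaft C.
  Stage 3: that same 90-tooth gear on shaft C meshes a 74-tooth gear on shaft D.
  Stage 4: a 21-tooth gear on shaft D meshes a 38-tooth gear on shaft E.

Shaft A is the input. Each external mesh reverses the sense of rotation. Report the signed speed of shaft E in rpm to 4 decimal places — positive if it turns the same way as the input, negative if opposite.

Stage 1 [71T→24T]: ω = 1075.0000×71/24 = 3180.2083 rpm, dir flips to −; running = −3180.2083
Stage 2 [87T→90T]: ω = 3180.2083×87/90 = 3074.2014 rpm, dir flips to +; running = +3074.2014
Stage 3 [90T→74T]: ω = 3074.2014×90/74 = 3738.8936 rpm, dir flips to −; running = −3738.8936
Stage 4 [21T→38T]: ω = 3738.8936×21/38 = 2066.2307 rpm, dir flips to +; running = +2066.2307

+2066.2307 rpm (same as input, |ω| = 2066.2307 rpm)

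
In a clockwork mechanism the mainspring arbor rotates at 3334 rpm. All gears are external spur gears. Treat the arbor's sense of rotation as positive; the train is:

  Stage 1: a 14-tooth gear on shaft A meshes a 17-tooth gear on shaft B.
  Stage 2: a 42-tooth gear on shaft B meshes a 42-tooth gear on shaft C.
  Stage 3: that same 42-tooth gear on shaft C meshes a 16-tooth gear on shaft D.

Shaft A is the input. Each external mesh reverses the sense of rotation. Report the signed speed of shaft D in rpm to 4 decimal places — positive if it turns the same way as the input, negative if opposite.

Stage 1 [14T→17T]: ω = 3334.0000×14/17 = 2745.6471 rpm, dir flips to −; running = −2745.6471
Stage 2 [42T→42T]: ω = 2745.6471×42/42 = 2745.6471 rpm, dir flips to +; running = +2745.6471
Stage 3 [42T→16T]: ω = 2745.6471×42/16 = 7207.3235 rpm, dir flips to −; running = −7207.3235

-7207.3235 rpm (opposite to input, |ω| = 7207.3235 rpm)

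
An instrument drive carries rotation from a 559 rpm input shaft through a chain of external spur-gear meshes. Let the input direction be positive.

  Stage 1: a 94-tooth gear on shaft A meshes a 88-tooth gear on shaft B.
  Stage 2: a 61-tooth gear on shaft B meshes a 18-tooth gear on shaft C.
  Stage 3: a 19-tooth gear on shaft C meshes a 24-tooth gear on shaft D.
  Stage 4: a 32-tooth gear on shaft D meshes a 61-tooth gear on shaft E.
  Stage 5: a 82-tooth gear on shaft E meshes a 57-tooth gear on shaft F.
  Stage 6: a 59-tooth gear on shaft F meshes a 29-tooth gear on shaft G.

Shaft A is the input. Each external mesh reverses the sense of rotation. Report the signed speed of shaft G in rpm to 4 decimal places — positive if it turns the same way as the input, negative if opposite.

Stage 1 [94T→88T]: ω = 559.0000×94/88 = 597.1136 rpm, dir flips to −; running = −597.1136
Stage 2 [61T→18T]: ω = 597.1136×61/18 = 2023.5518 rpm, dir flips to +; running = +2023.5518
Stage 3 [19T→24T]: ω = 2023.5518×19/24 = 1601.9785 rpm, dir flips to −; running = −1601.9785
Stage 4 [32T→61T]: ω = 1601.9785×32/61 = 840.3822 rpm, dir flips to +; running = +840.3822
Stage 5 [82T→57T]: ω = 840.3822×82/57 = 1208.9708 rpm, dir flips to −; running = −1208.9708
Stage 6 [59T→29T]: ω = 1208.9708×59/29 = 2459.6303 rpm, dir flips to +; running = +2459.6303

+2459.6303 rpm (same as input, |ω| = 2459.6303 rpm)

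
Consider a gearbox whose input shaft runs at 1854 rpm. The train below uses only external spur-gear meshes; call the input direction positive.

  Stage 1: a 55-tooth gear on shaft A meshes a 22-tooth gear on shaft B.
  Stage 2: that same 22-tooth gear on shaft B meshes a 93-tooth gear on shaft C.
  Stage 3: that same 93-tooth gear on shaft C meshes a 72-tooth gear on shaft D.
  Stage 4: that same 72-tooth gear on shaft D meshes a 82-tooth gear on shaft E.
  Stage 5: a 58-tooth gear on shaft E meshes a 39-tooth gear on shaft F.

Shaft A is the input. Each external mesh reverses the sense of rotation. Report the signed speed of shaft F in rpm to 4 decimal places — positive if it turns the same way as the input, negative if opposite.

-1849.3621 rpm (opposite to input, |ω| = 1849.3621 rpm)

Stage 1 [55T→22T]: ω = 1854.0000×55/22 = 4635.0000 rpm, dir flips to −; running = −4635.0000
Stage 2 [22T→93T]: ω = 4635.0000×22/93 = 1096.4516 rpm, dir flips to +; running = +1096.4516
Stage 3 [93T→72T]: ω = 1096.4516×93/72 = 1416.2500 rpm, dir flips to −; running = −1416.2500
Stage 4 [72T→82T]: ω = 1416.2500×72/82 = 1243.5366 rpm, dir flips to +; running = +1243.5366
Stage 5 [58T→39T]: ω = 1243.5366×58/39 = 1849.3621 rpm, dir flips to −; running = −1849.3621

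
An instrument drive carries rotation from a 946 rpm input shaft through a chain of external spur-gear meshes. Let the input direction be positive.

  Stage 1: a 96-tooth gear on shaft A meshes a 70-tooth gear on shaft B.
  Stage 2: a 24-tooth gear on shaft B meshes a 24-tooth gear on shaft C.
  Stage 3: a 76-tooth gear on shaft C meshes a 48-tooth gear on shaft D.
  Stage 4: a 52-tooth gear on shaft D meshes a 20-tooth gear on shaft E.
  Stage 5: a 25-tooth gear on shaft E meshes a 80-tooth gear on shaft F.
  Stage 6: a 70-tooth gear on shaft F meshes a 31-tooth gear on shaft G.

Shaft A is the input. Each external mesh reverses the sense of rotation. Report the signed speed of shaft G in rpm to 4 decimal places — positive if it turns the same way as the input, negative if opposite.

+3768.7419 rpm (same as input, |ω| = 3768.7419 rpm)

Stage 1 [96T→70T]: ω = 946.0000×96/70 = 1297.3714 rpm, dir flips to −; running = −1297.3714
Stage 2 [24T→24T]: ω = 1297.3714×24/24 = 1297.3714 rpm, dir flips to +; running = +1297.3714
Stage 3 [76T→48T]: ω = 1297.3714×76/48 = 2054.1714 rpm, dir flips to −; running = −2054.1714
Stage 4 [52T→20T]: ω = 2054.1714×52/20 = 5340.8457 rpm, dir flips to +; running = +5340.8457
Stage 5 [25T→80T]: ω = 5340.8457×25/80 = 1669.0143 rpm, dir flips to −; running = −1669.0143
Stage 6 [70T→31T]: ω = 1669.0143×70/31 = 3768.7419 rpm, dir flips to +; running = +3768.7419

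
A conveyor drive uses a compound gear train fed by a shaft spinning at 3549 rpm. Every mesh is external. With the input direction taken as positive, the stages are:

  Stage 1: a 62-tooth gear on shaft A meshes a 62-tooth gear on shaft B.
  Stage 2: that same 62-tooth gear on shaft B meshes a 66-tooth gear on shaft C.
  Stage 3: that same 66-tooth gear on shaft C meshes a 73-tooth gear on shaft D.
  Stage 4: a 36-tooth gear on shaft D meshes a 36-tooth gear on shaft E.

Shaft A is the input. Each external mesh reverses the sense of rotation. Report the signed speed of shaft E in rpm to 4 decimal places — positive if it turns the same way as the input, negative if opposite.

Stage 1 [62T→62T]: ω = 3549.0000×62/62 = 3549.0000 rpm, dir flips to −; running = −3549.0000
Stage 2 [62T→66T]: ω = 3549.0000×62/66 = 3333.9091 rpm, dir flips to +; running = +3333.9091
Stage 3 [66T→73T]: ω = 3333.9091×66/73 = 3014.2192 rpm, dir flips to −; running = −3014.2192
Stage 4 [36T→36T]: ω = 3014.2192×36/36 = 3014.2192 rpm, dir flips to +; running = +3014.2192

+3014.2192 rpm (same as input, |ω| = 3014.2192 rpm)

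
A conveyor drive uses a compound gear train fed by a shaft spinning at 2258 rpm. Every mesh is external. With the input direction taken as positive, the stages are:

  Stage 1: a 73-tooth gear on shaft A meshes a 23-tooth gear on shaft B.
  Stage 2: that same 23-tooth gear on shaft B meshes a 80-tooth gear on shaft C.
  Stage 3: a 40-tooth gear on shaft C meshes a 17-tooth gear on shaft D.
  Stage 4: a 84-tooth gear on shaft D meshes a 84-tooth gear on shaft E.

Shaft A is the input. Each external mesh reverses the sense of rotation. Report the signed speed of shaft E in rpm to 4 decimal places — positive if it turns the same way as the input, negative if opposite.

Stage 1 [73T→23T]: ω = 2258.0000×73/23 = 7166.6957 rpm, dir flips to −; running = −7166.6957
Stage 2 [23T→80T]: ω = 7166.6957×23/80 = 2060.4250 rpm, dir flips to +; running = +2060.4250
Stage 3 [40T→17T]: ω = 2060.4250×40/17 = 4848.0588 rpm, dir flips to −; running = −4848.0588
Stage 4 [84T→84T]: ω = 4848.0588×84/84 = 4848.0588 rpm, dir flips to +; running = +4848.0588

+4848.0588 rpm (same as input, |ω| = 4848.0588 rpm)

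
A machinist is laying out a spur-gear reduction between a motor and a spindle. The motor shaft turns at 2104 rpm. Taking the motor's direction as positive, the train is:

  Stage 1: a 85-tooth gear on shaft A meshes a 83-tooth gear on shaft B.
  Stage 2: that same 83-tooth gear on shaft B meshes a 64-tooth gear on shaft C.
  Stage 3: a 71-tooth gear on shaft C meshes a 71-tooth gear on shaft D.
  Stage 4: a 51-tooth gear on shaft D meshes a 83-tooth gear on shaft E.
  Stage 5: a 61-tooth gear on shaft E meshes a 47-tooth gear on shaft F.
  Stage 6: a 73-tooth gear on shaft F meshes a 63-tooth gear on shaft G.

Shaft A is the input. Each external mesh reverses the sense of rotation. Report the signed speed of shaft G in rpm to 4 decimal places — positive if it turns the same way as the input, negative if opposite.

+2582.2070 rpm (same as input, |ω| = 2582.2070 rpm)

Stage 1 [85T→83T]: ω = 2104.0000×85/83 = 2154.6988 rpm, dir flips to −; running = −2154.6988
Stage 2 [83T→64T]: ω = 2154.6988×83/64 = 2794.3750 rpm, dir flips to +; running = +2794.3750
Stage 3 [71T→71T]: ω = 2794.3750×71/71 = 2794.3750 rpm, dir flips to −; running = −2794.3750
Stage 4 [51T→83T]: ω = 2794.3750×51/83 = 1717.0256 rpm, dir flips to +; running = +1717.0256
Stage 5 [61T→47T]: ω = 1717.0256×61/47 = 2228.4800 rpm, dir flips to −; running = −2228.4800
Stage 6 [73T→63T]: ω = 2228.4800×73/63 = 2582.2070 rpm, dir flips to +; running = +2582.2070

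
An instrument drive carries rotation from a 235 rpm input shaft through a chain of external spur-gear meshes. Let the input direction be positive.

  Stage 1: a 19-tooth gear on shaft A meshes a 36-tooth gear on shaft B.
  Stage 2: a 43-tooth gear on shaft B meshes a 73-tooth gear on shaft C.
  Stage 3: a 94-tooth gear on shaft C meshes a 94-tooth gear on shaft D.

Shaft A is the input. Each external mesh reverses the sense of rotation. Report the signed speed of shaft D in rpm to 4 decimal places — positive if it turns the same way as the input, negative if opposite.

-73.0575 rpm (opposite to input, |ω| = 73.0575 rpm)

Stage 1 [19T→36T]: ω = 235.0000×19/36 = 124.0278 rpm, dir flips to −; running = −124.0278
Stage 2 [43T→73T]: ω = 124.0278×43/73 = 73.0575 rpm, dir flips to +; running = +73.0575
Stage 3 [94T→94T]: ω = 73.0575×94/94 = 73.0575 rpm, dir flips to −; running = −73.0575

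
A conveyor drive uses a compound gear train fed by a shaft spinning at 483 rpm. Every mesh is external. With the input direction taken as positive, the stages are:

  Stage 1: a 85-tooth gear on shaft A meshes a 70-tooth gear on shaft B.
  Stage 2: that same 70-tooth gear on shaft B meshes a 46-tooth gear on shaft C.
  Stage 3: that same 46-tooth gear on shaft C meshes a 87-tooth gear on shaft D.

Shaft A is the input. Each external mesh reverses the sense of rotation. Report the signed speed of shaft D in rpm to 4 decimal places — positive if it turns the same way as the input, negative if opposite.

-471.8966 rpm (opposite to input, |ω| = 471.8966 rpm)

Stage 1 [85T→70T]: ω = 483.0000×85/70 = 586.5000 rpm, dir flips to −; running = −586.5000
Stage 2 [70T→46T]: ω = 586.5000×70/46 = 892.5000 rpm, dir flips to +; running = +892.5000
Stage 3 [46T→87T]: ω = 892.5000×46/87 = 471.8966 rpm, dir flips to −; running = −471.8966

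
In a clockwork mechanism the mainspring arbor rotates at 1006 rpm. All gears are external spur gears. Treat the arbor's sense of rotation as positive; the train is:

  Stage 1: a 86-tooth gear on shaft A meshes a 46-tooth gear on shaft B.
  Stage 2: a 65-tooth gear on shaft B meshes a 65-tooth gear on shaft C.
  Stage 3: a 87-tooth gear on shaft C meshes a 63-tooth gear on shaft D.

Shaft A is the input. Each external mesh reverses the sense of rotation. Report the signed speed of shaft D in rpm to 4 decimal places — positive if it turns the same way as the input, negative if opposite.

-2597.2712 rpm (opposite to input, |ω| = 2597.2712 rpm)

Stage 1 [86T→46T]: ω = 1006.0000×86/46 = 1880.7826 rpm, dir flips to −; running = −1880.7826
Stage 2 [65T→65T]: ω = 1880.7826×65/65 = 1880.7826 rpm, dir flips to +; running = +1880.7826
Stage 3 [87T→63T]: ω = 1880.7826×87/63 = 2597.2712 rpm, dir flips to −; running = −2597.2712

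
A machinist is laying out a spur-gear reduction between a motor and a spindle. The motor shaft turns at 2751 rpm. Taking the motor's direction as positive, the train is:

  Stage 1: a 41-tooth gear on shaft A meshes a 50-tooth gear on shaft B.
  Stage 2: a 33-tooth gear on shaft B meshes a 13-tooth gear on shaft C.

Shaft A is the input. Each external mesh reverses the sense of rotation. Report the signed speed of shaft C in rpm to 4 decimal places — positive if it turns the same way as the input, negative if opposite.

+5726.3123 rpm (same as input, |ω| = 5726.3123 rpm)

Stage 1 [41T→50T]: ω = 2751.0000×41/50 = 2255.8200 rpm, dir flips to −; running = −2255.8200
Stage 2 [33T→13T]: ω = 2255.8200×33/13 = 5726.3123 rpm, dir flips to +; running = +5726.3123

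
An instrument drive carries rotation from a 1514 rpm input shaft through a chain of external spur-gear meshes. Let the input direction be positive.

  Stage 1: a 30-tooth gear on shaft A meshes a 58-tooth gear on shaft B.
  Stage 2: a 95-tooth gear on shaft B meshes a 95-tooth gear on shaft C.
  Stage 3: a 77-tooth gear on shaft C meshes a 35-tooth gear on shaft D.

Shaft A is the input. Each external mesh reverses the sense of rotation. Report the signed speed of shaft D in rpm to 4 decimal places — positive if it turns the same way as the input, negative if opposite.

Stage 1 [30T→58T]: ω = 1514.0000×30/58 = 783.1034 rpm, dir flips to −; running = −783.1034
Stage 2 [95T→95T]: ω = 783.1034×95/95 = 783.1034 rpm, dir flips to +; running = +783.1034
Stage 3 [77T→35T]: ω = 783.1034×77/35 = 1722.8276 rpm, dir flips to −; running = −1722.8276

-1722.8276 rpm (opposite to input, |ω| = 1722.8276 rpm)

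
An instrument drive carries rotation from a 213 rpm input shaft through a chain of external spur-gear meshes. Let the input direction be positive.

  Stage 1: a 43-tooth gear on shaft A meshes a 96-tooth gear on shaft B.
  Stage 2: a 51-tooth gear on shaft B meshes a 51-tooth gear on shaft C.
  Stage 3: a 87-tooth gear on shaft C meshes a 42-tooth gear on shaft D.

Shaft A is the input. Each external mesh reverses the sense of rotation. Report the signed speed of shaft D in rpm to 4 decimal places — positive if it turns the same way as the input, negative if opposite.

Stage 1 [43T→96T]: ω = 213.0000×43/96 = 95.4062 rpm, dir flips to −; running = −95.4062
Stage 2 [51T→51T]: ω = 95.4062×51/51 = 95.4062 rpm, dir flips to +; running = +95.4062
Stage 3 [87T→42T]: ω = 95.4062×87/42 = 197.6272 rpm, dir flips to −; running = −197.6272

-197.6272 rpm (opposite to input, |ω| = 197.6272 rpm)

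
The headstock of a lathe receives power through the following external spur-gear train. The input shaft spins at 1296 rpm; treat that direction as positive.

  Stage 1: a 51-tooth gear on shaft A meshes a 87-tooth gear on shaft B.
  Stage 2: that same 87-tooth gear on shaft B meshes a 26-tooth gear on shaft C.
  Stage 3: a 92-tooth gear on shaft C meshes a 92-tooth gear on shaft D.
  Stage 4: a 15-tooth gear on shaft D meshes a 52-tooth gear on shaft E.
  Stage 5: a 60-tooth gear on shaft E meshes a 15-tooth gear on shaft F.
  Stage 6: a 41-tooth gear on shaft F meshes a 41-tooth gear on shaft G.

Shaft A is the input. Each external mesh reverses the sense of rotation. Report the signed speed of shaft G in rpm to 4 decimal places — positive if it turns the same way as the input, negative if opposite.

Stage 1 [51T→87T]: ω = 1296.0000×51/87 = 759.7241 rpm, dir flips to −; running = −759.7241
Stage 2 [87T→26T]: ω = 759.7241×87/26 = 2542.1538 rpm, dir flips to +; running = +2542.1538
Stage 3 [92T→92T]: ω = 2542.1538×92/92 = 2542.1538 rpm, dir flips to −; running = −2542.1538
Stage 4 [15T→52T]: ω = 2542.1538×15/52 = 733.3136 rpm, dir flips to +; running = +733.3136
Stage 5 [60T→15T]: ω = 733.3136×60/15 = 2933.2544 rpm, dir flips to −; running = −2933.2544
Stage 6 [41T→41T]: ω = 2933.2544×41/41 = 2933.2544 rpm, dir flips to +; running = +2933.2544

+2933.2544 rpm (same as input, |ω| = 2933.2544 rpm)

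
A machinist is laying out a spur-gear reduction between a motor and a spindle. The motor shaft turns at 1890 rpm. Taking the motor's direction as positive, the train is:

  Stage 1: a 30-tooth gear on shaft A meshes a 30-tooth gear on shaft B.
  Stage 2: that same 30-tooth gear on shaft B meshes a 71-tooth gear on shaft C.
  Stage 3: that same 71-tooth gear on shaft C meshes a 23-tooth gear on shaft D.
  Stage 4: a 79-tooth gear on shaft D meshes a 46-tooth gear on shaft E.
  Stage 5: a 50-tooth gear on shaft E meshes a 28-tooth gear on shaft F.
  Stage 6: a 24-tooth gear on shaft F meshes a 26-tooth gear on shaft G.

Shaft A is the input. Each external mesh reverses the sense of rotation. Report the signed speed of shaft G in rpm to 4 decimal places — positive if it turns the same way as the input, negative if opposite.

Stage 1 [30T→30T]: ω = 1890.0000×30/30 = 1890.0000 rpm, dir flips to −; running = −1890.0000
Stage 2 [30T→71T]: ω = 1890.0000×30/71 = 798.5915 rpm, dir flips to +; running = +798.5915
Stage 3 [71T→23T]: ω = 798.5915×71/23 = 2465.2174 rpm, dir flips to −; running = −2465.2174
Stage 4 [79T→46T]: ω = 2465.2174×79/46 = 4233.7429 rpm, dir flips to +; running = +4233.7429
Stage 5 [50T→28T]: ω = 4233.7429×50/28 = 7560.2552 rpm, dir flips to −; running = −7560.2552
Stage 6 [24T→26T]: ω = 7560.2552×24/26 = 6978.6971 rpm, dir flips to +; running = +6978.6971

+6978.6971 rpm (same as input, |ω| = 6978.6971 rpm)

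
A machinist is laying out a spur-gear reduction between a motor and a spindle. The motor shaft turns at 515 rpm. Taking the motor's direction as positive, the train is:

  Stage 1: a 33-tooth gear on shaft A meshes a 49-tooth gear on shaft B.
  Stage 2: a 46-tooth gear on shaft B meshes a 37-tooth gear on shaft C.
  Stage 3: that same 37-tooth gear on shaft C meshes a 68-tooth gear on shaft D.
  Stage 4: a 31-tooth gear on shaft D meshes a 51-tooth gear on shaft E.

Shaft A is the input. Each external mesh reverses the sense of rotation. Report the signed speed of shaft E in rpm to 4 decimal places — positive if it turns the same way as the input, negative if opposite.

+142.6151 rpm (same as input, |ω| = 142.6151 rpm)

Stage 1 [33T→49T]: ω = 515.0000×33/49 = 346.8367 rpm, dir flips to −; running = −346.8367
Stage 2 [46T→37T]: ω = 346.8367×46/37 = 431.2024 rpm, dir flips to +; running = +431.2024
Stage 3 [37T→68T]: ω = 431.2024×37/68 = 234.6248 rpm, dir flips to −; running = −234.6248
Stage 4 [31T→51T]: ω = 234.6248×31/51 = 142.6151 rpm, dir flips to +; running = +142.6151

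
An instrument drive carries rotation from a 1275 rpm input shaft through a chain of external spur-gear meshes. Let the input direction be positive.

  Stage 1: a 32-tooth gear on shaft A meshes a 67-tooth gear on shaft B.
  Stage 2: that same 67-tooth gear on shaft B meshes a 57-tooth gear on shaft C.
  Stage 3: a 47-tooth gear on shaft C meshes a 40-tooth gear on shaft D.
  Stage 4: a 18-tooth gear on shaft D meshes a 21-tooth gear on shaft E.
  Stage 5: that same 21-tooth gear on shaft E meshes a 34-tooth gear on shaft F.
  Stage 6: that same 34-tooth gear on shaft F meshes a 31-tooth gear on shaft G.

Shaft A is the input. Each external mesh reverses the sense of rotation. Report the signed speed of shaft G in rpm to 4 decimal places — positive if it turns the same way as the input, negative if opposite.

Stage 1 [32T→67T]: ω = 1275.0000×32/67 = 608.9552 rpm, dir flips to −; running = −608.9552
Stage 2 [67T→57T]: ω = 608.9552×67/57 = 715.7895 rpm, dir flips to +; running = +715.7895
Stage 3 [47T→40T]: ω = 715.7895×47/40 = 841.0526 rpm, dir flips to −; running = −841.0526
Stage 4 [18T→21T]: ω = 841.0526×18/21 = 720.9023 rpm, dir flips to +; running = +720.9023
Stage 5 [21T→34T]: ω = 720.9023×21/34 = 445.2632 rpm, dir flips to −; running = −445.2632
Stage 6 [34T→31T]: ω = 445.2632×34/31 = 488.3531 rpm, dir flips to +; running = +488.3531

+488.3531 rpm (same as input, |ω| = 488.3531 rpm)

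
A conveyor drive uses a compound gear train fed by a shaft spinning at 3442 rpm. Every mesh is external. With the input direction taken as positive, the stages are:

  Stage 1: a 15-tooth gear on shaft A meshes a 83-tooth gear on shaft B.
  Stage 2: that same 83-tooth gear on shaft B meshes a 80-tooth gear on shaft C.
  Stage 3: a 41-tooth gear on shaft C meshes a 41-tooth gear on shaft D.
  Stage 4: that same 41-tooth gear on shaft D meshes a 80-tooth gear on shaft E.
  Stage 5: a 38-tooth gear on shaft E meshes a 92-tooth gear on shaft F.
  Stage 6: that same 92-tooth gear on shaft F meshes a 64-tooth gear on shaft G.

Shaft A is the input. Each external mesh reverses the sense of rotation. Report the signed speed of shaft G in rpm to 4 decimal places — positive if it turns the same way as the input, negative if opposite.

+196.3856 rpm (same as input, |ω| = 196.3856 rpm)

Stage 1 [15T→83T]: ω = 3442.0000×15/83 = 622.0482 rpm, dir flips to −; running = −622.0482
Stage 2 [83T→80T]: ω = 622.0482×83/80 = 645.3750 rpm, dir flips to +; running = +645.3750
Stage 3 [41T→41T]: ω = 645.3750×41/41 = 645.3750 rpm, dir flips to −; running = −645.3750
Stage 4 [41T→80T]: ω = 645.3750×41/80 = 330.7547 rpm, dir flips to +; running = +330.7547
Stage 5 [38T→92T]: ω = 330.7547×38/92 = 136.6161 rpm, dir flips to −; running = −136.6161
Stage 6 [92T→64T]: ω = 136.6161×92/64 = 196.3856 rpm, dir flips to +; running = +196.3856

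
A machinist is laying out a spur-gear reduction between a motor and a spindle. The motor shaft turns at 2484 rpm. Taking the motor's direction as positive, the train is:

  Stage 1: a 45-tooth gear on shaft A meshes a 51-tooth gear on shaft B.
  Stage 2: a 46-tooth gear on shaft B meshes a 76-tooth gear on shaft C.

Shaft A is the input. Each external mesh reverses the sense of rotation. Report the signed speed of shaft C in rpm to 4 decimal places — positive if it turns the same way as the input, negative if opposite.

+1326.5944 rpm (same as input, |ω| = 1326.5944 rpm)

Stage 1 [45T→51T]: ω = 2484.0000×45/51 = 2191.7647 rpm, dir flips to −; running = −2191.7647
Stage 2 [46T→76T]: ω = 2191.7647×46/76 = 1326.5944 rpm, dir flips to +; running = +1326.5944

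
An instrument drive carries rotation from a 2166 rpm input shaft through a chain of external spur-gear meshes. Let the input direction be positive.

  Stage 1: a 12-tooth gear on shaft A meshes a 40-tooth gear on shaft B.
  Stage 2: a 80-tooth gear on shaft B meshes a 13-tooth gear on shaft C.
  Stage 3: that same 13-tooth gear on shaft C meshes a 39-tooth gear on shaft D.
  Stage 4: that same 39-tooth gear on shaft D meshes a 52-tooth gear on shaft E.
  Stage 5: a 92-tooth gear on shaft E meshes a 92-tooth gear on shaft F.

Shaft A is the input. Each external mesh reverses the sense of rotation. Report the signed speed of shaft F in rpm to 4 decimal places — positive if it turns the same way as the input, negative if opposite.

Stage 1 [12T→40T]: ω = 2166.0000×12/40 = 649.8000 rpm, dir flips to −; running = −649.8000
Stage 2 [80T→13T]: ω = 649.8000×80/13 = 3998.7692 rpm, dir flips to +; running = +3998.7692
Stage 3 [13T→39T]: ω = 3998.7692×13/39 = 1332.9231 rpm, dir flips to −; running = −1332.9231
Stage 4 [39T→52T]: ω = 1332.9231×39/52 = 999.6923 rpm, dir flips to +; running = +999.6923
Stage 5 [92T→92T]: ω = 999.6923×92/92 = 999.6923 rpm, dir flips to −; running = −999.6923

-999.6923 rpm (opposite to input, |ω| = 999.6923 rpm)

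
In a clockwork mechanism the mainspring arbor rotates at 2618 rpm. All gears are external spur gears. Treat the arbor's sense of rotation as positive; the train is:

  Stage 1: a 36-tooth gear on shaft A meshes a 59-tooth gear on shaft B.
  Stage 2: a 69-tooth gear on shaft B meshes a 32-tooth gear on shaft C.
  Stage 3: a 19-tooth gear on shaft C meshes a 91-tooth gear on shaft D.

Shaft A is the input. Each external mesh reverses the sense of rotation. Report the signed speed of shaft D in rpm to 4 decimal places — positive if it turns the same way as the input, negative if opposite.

-719.1698 rpm (opposite to input, |ω| = 719.1698 rpm)

Stage 1 [36T→59T]: ω = 2618.0000×36/59 = 1597.4237 rpm, dir flips to −; running = −1597.4237
Stage 2 [69T→32T]: ω = 1597.4237×69/32 = 3444.4449 rpm, dir flips to +; running = +3444.4449
Stage 3 [19T→91T]: ω = 3444.4449×19/91 = 719.1698 rpm, dir flips to −; running = −719.1698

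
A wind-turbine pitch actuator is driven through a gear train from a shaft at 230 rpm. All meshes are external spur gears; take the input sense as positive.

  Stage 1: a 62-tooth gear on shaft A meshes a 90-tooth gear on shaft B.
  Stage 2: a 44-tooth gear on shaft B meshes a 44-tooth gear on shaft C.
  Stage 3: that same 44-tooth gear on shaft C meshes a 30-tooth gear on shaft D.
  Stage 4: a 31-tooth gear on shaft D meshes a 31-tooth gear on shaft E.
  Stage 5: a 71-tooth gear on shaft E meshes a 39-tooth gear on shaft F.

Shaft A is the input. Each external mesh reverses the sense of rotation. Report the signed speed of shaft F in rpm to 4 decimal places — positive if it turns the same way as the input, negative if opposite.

Stage 1 [62T→90T]: ω = 230.0000×62/90 = 158.4444 rpm, dir flips to −; running = −158.4444
Stage 2 [44T→44T]: ω = 158.4444×44/44 = 158.4444 rpm, dir flips to +; running = +158.4444
Stage 3 [44T→30T]: ω = 158.4444×44/30 = 232.3852 rpm, dir flips to −; running = −232.3852
Stage 4 [31T→31T]: ω = 232.3852×31/31 = 232.3852 rpm, dir flips to +; running = +232.3852
Stage 5 [71T→39T]: ω = 232.3852×71/39 = 423.0602 rpm, dir flips to −; running = −423.0602

-423.0602 rpm (opposite to input, |ω| = 423.0602 rpm)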